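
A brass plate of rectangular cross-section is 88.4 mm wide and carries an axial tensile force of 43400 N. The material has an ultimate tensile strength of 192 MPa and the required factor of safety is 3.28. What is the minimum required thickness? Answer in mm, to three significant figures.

σ_allow = 192/3.28 = 58.54 MPa.
Required area A = F/σ_allow = 43400/58.54 = 741.4 mm².
t = A/w = 741.4/88.4 = 8.387 mm.

t = 8.39 mm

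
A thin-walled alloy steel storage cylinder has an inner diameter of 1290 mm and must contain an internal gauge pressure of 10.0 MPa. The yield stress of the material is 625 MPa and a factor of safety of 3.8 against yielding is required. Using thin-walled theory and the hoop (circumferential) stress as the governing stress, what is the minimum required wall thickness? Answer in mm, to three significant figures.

σ_allow = 625/3.8 = 164.5 MPa.
Hoop stress σ_h = pD/(2t), so t = pD/(2σ_allow) = 10.0×1290/(2×164.5) = 39.22 mm.

t = 39.2 mm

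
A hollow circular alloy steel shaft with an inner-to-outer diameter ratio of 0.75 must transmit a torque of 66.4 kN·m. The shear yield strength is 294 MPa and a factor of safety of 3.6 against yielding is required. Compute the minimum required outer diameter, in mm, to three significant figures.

d_o = 182 mm

τ_allow = 294/3.6 = 81.67 MPa.
For a hollow shaft τ = 16T/[πd_o³(1−k⁴)] with k = 0.75, so 1−k⁴ = 0.6836.
d_o³ = 16T/[π τ_allow (1−k⁴)] = 16×6.6400×10^7/(π×81.67×0.6836) = 6.058×10^6 mm³.
d_o = 182.3 mm.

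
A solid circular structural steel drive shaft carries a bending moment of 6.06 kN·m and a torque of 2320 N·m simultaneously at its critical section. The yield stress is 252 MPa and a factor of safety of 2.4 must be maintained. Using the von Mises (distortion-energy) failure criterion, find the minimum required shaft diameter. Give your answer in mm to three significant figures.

σ_allow = σ_y/n = 252/2.4 = 105.0 MPa.
For a solid shaft σ_b = 32M/(πd³) and τ = 16T/(πd³), so the von Mises stress is σ' = (16/πd³)·√(4M²+3T²).
√(4M²+3T²) = √(4×(6.060×10^6)² + 3×(2.320×10^6)²) = 1.277×10^7 N·mm.
d³ = 16×1.277×10^7/(π×105.0) = 619300 mm³.
d = 85.24 mm.

d = 85.2 mm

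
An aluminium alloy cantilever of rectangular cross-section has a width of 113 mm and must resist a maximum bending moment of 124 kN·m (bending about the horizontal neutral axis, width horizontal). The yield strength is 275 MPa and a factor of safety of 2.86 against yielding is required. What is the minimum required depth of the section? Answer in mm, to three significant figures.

h = 262 mm

σ_allow = 275/2.86 = 96.15 MPa.
For a rectangular section σ = 6M/(bh²), so h² = 6M/(b σ_allow) = 6×1.2400×10^8/(113×96.15) = 68470 mm².
h = 261.7 mm.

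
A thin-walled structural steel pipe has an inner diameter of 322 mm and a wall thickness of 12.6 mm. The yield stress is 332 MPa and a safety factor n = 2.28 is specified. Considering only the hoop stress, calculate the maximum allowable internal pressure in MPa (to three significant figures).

p_allow = 11.4 MPa

σ_allow = 332/2.28 = 145.6 MPa.
σ_h = pD/(2t) → p_allow = 2σ_allow t/D = 2×145.6×12.6/322 = 11.40 MPa.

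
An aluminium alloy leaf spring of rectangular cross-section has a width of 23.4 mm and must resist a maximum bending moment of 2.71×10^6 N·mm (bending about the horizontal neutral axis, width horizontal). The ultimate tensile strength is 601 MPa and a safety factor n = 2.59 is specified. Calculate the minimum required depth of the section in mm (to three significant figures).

h = 54.7 mm

σ_allow = 601/2.59 = 232.0 MPa.
For a rectangular section σ = 6M/(bh²), so h² = 6M/(b σ_allow) = 6×2710000/(23.4×232.0) = 2995 mm².
h = 54.72 mm.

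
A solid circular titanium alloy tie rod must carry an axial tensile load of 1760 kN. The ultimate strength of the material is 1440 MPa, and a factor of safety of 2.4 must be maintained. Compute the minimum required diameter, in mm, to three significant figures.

Allowable stress σ_allow = 1440/2.4 = 600.0 MPa.
Required area A = F/σ_allow = 1760000/600.0 = 2933 mm².
A = πd²/4 → d = √(4A/π) = 61.11 mm.

d = 61.1 mm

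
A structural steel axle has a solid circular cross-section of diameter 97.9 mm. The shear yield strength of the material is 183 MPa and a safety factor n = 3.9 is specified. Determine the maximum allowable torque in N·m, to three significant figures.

T_allow = 8640 N·m

τ_allow = 183/3.9 = 46.92 MPa.
For a solid shaft T_allow = τ_allow·πd³/16; πd³/16 = π×97.9³/16 = 184200 mm³.
T_allow = 46.92×184200 = 8.645×10^6 N·mm = 8645 N·m.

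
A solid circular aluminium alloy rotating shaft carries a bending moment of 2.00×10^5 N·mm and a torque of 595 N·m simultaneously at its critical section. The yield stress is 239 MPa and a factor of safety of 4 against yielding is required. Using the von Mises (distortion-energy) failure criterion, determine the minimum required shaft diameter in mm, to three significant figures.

d = 45.5 mm

σ_allow = σ_y/n = 239/4 = 59.75 MPa.
For a solid shaft σ_b = 32M/(πd³) and τ = 16T/(πd³), so the von Mises stress is σ' = (16/πd³)·√(4M²+3T²).
√(4M²+3T²) = √(4×(200000)² + 3×(595000)²) = 1.105×10^6 N·mm.
d³ = 16×1.105×10^6/(π×59.75) = 94230 mm³.
d = 45.51 mm.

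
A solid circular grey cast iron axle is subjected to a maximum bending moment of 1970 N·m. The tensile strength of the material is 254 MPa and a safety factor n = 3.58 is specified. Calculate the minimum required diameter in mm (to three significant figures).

d = 65.6 mm

σ_allow = 254/3.58 = 70.95 MPa.
For a solid circular section σ = 32M/(πd³), so d³ = 32M/(π σ_allow) = 32×1970000/(π×70.95) = 282800 mm³.
d = 65.64 mm.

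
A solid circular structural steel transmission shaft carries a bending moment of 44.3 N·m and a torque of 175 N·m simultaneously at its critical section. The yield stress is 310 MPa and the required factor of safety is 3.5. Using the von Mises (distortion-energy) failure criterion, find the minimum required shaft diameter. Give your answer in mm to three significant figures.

σ_allow = σ_y/n = 310/3.5 = 88.57 MPa.
For a solid shaft σ_b = 32M/(πd³) and τ = 16T/(πd³), so the von Mises stress is σ' = (16/πd³)·√(4M²+3T²).
√(4M²+3T²) = √(4×(44300)² + 3×(175000)²) = 315800 N·mm.
d³ = 16×315800/(π×88.57) = 18160 mm³.
d = 26.28 mm.

d = 26.3 mm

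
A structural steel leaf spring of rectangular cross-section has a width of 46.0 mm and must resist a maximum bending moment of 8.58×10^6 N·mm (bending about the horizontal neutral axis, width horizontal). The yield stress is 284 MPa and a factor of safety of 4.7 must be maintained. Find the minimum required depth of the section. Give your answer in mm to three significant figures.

σ_allow = 284/4.7 = 60.43 MPa.
For a rectangular section σ = 6M/(bh²), so h² = 6M/(b σ_allow) = 6×8580000/(46.0×60.43) = 18520 mm².
h = 136.1 mm.

h = 136 mm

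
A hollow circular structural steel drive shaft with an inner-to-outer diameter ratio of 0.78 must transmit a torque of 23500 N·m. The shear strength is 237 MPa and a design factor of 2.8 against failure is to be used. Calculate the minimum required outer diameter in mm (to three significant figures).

d_o = 131 mm

τ_allow = 237/2.8 = 84.64 MPa.
For a hollow shaft τ = 16T/[πd_o³(1−k⁴)] with k = 0.78, so 1−k⁴ = 0.6298.
d_o³ = 16T/[π τ_allow (1−k⁴)] = 16×2.3500×10^7/(π×84.64×0.6298) = 2.245×10^6 mm³.
d_o = 130.9 mm.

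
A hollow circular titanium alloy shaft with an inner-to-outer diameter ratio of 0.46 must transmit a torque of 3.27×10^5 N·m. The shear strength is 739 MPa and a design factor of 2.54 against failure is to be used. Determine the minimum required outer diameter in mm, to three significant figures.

τ_allow = 739/2.54 = 290.9 MPa.
For a hollow shaft τ = 16T/[πd_o³(1−k⁴)] with k = 0.46, so 1−k⁴ = 0.9552.
d_o³ = 16T/[π τ_allow (1−k⁴)] = 16×3.2700×10^8/(π×290.9×0.9552) = 5.992×10^6 mm³.
d_o = 181.6 mm.

d_o = 182 mm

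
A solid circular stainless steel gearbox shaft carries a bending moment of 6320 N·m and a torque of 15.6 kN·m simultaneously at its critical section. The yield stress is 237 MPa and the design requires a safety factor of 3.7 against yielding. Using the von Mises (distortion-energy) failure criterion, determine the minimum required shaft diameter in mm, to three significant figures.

d = 133 mm

σ_allow = σ_y/n = 237/3.7 = 64.05 MPa.
For a solid shaft σ_b = 32M/(πd³) and τ = 16T/(πd³), so the von Mises stress is σ' = (16/πd³)·√(4M²+3T²).
√(4M²+3T²) = √(4×(6.320×10^6)² + 3×(1.560×10^7)²) = 2.983×10^7 N·mm.
d³ = 16×2.983×10^7/(π×64.05) = 2.372×10^6 mm³.
d = 133.4 mm.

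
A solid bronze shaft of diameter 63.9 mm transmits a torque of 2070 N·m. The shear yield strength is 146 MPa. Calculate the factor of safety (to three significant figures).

n = 3.61

τ = 16T/(πd³) = 16×2070000/(π×63.9³) = 40.41 MPa.
n = τ_limit/τ = 146/40.41 = 3.613.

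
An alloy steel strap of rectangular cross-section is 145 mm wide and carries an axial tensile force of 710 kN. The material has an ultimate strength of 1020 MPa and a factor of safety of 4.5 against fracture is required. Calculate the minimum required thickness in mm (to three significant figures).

σ_allow = 1020/4.5 = 226.7 MPa.
Required area A = F/σ_allow = 710000/226.7 = 3132 mm².
t = A/w = 3132/145 = 21.60 mm.

t = 21.6 mm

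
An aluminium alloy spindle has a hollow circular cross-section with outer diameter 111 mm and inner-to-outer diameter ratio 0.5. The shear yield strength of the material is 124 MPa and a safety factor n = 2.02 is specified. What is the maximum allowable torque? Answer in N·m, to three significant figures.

T_allow = 15500 N·m

τ_allow = 124/2.02 = 61.39 MPa.
For a hollow shaft T_allow = τ_allow·πd_o³(1−k⁴)/16 with 1−k⁴ = 0.9375, so πd_o³(1−k⁴)/16 = 251800 mm³.
T_allow = 61.39×251800 = 1.545×10^7 N·mm = 15450 N·m.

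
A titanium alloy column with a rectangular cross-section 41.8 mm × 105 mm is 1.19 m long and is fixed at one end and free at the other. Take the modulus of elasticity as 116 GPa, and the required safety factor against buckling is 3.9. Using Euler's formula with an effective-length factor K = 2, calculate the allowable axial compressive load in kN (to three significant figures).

P_allow = 33.1 kN

Buckling occurs about the weak axis: I_min = h·b³/12 = 105×41.8³/12 = 639100 mm⁴ (b = 41.8 mm is the smaller dimension).
Effective length L_e = KL = 2×1.19 m = 2380 mm.
Euler critical load P_cr = π²EI/L_e² = π²×116000×639100/2380² = 129200 N.
P_allow = P_cr/n = 129200/3.9 = 33120 N.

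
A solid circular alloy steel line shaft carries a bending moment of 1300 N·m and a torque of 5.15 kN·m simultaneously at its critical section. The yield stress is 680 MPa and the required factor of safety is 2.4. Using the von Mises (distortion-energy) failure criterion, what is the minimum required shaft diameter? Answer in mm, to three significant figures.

σ_allow = σ_y/n = 680/2.4 = 283.3 MPa.
For a solid shaft σ_b = 32M/(πd³) and τ = 16T/(πd³), so the von Mises stress is σ' = (16/πd³)·√(4M²+3T²).
√(4M²+3T²) = √(4×(1.300×10^6)² + 3×(5.150×10^6)²) = 9.291×10^6 N·mm.
d³ = 16×9.291×10^6/(π×283.3) = 167000 mm³.
d = 55.07 mm.

d = 55.1 mm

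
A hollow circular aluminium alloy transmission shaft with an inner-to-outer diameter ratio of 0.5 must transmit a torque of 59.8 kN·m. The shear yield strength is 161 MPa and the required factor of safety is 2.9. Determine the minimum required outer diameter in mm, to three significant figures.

d_o = 180 mm

τ_allow = 161/2.9 = 55.52 MPa.
For a hollow shaft τ = 16T/[πd_o³(1−k⁴)] with k = 0.5, so 1−k⁴ = 0.9375.
d_o³ = 16T/[π τ_allow (1−k⁴)] = 16×5.9800×10^7/(π×55.52×0.9375) = 5.852×10^6 mm³.
d_o = 180.2 mm.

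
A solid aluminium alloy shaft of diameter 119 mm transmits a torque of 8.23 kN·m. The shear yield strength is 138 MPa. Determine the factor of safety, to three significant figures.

n = 5.55

τ = 16T/(πd³) = 16×8230000/(π×119³) = 24.87 MPa.
n = τ_limit/τ = 138/24.87 = 5.548.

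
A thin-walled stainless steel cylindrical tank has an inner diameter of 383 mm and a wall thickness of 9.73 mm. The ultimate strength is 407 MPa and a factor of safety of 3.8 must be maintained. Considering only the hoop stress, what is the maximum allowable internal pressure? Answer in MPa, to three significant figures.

p_allow = 5.44 MPa

σ_allow = 407/3.8 = 107.1 MPa.
σ_h = pD/(2t) → p_allow = 2σ_allow t/D = 2×107.1×9.73/383 = 5.442 MPa.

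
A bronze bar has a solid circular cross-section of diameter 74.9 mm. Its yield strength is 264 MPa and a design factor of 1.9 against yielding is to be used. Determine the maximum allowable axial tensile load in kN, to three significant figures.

σ_allow = 264/1.9 = 138.9 MPa.
A = πd²/4 = π×74.9²/4 = 4406 mm².
F_allow = σ_allow × A = 138.9×4406 = 612200 N.

F_allow = 612 kN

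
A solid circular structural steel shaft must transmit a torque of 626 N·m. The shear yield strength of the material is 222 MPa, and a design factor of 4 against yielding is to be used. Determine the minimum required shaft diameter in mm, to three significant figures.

d = 38.6 mm

Allowable shear stress τ_allow = 222/4 = 55.50 MPa.
For a solid shaft τ = 16T/(πd³), so d³ = 16T/(π τ_allow) = 16×626000/(π×55.50) = 57440 mm³.
d = (57440)^(1/3) = 38.58 mm.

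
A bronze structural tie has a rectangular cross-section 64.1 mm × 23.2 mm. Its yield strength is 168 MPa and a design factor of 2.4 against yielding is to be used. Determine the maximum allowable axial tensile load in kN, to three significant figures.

F_allow = 104 kN

σ_allow = 168/2.4 = 70.00 MPa.
A = 64.1×23.2 = 1487 mm².
F_allow = σ_allow × A = 70.00×1487 = 104100 N.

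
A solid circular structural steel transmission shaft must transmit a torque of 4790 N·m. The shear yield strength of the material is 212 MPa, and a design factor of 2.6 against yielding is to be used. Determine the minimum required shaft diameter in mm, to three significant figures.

Allowable shear stress τ_allow = 212/2.6 = 81.54 MPa.
For a solid shaft τ = 16T/(πd³), so d³ = 16T/(π τ_allow) = 16×4790000/(π×81.54) = 299200 mm³.
d = (299200)^(1/3) = 66.88 mm.

d = 66.9 mm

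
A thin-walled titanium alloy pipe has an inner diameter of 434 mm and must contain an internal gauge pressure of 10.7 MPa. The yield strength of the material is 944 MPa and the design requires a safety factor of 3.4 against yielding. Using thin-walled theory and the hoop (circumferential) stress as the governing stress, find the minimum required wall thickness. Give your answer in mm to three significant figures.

σ_allow = 944/3.4 = 277.6 MPa.
Hoop stress σ_h = pD/(2t), so t = pD/(2σ_allow) = 10.7×434/(2×277.6) = 8.363 mm.

t = 8.36 mm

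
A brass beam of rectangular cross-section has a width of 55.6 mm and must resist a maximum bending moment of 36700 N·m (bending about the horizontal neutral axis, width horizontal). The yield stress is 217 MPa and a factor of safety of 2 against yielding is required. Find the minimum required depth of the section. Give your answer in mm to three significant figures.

σ_allow = 217/2 = 108.5 MPa.
For a rectangular section σ = 6M/(bh²), so h² = 6M/(b σ_allow) = 6×3.6700×10^7/(55.6×108.5) = 36500 mm².
h = 191.1 mm.

h = 191 mm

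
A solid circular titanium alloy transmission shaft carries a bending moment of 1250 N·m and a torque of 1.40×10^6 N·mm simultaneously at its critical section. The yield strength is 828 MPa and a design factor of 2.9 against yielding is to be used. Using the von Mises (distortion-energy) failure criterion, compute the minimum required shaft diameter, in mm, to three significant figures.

d = 39.6 mm

σ_allow = σ_y/n = 828/2.9 = 285.5 MPa.
For a solid shaft σ_b = 32M/(πd³) and τ = 16T/(πd³), so the von Mises stress is σ' = (16/πd³)·√(4M²+3T²).
√(4M²+3T²) = √(4×(1.250×10^6)² + 3×(1.400×10^6)²) = 3.483×10^6 N·mm.
d³ = 16×3.483×10^6/(π×285.5) = 62130 mm³.
d = 39.61 mm.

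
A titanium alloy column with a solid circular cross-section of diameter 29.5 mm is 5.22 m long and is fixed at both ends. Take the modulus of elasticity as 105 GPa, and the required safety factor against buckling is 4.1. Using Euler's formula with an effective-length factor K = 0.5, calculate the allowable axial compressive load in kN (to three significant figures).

I = πd⁴/64 = π×29.5⁴/64 = 37180 mm⁴.
Effective length L_e = KL = 0.5×5.22 m = 2610 mm.
Euler critical load P_cr = π²EI/L_e² = π²×105000×37180/2610² = 5655 N.
P_allow = P_cr/n = 5655/4.1 = 1379 N.

P_allow = 1.38 kN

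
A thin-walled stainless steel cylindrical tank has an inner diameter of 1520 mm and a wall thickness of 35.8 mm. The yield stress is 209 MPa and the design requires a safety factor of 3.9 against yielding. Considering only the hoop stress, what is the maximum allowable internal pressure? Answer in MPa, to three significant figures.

σ_allow = 209/3.9 = 53.59 MPa.
σ_h = pD/(2t) → p_allow = 2σ_allow t/D = 2×53.59×35.8/1520 = 2.524 MPa.

p_allow = 2.52 MPa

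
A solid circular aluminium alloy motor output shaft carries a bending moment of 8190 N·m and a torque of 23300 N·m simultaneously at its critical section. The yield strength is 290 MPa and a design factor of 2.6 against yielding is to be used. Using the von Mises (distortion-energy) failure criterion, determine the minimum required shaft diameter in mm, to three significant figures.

d = 126 mm

σ_allow = σ_y/n = 290/2.6 = 111.5 MPa.
For a solid shaft σ_b = 32M/(πd³) and τ = 16T/(πd³), so the von Mises stress is σ' = (16/πd³)·√(4M²+3T²).
√(4M²+3T²) = √(4×(8.190×10^6)² + 3×(2.330×10^7)²) = 4.355×10^7 N·mm.
d³ = 16×4.355×10^7/(π×111.5) = 1.989×10^6 mm³.
d = 125.8 mm.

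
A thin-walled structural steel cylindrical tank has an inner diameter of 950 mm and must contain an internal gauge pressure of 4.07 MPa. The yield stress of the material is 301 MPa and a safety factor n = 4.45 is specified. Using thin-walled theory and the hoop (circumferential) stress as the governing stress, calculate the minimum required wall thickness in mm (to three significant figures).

t = 28.6 mm

σ_allow = 301/4.45 = 67.64 MPa.
Hoop stress σ_h = pD/(2t), so t = pD/(2σ_allow) = 4.07×950/(2×67.64) = 28.58 mm.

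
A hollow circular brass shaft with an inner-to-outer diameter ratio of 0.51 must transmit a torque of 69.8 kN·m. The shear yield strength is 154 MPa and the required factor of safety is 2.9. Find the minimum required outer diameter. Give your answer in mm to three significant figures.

d_o = 193 mm

τ_allow = 154/2.9 = 53.10 MPa.
For a hollow shaft τ = 16T/[πd_o³(1−k⁴)] with k = 0.51, so 1−k⁴ = 0.9323.
d_o³ = 16T/[π τ_allow (1−k⁴)] = 16×6.9800×10^7/(π×53.10×0.9323) = 7.180×10^6 mm³.
d_o = 192.9 mm.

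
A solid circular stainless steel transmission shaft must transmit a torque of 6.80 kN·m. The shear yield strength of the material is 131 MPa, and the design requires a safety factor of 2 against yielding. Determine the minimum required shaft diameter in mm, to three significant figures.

Allowable shear stress τ_allow = 131/2 = 65.50 MPa.
For a solid shaft τ = 16T/(πd³), so d³ = 16T/(π τ_allow) = 16×6800000/(π×65.50) = 528700 mm³.
d = (528700)^(1/3) = 80.86 mm.

d = 80.9 mm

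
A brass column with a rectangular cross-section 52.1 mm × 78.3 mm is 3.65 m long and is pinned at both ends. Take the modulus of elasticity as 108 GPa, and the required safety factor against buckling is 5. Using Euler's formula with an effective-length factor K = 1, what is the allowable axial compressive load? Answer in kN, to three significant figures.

P_allow = 14.8 kN

Buckling occurs about the weak axis: I_min = h·b³/12 = 78.3×52.1³/12 = 922800 mm⁴ (b = 52.1 mm is the smaller dimension).
Effective length L_e = KL = 1×3.65 m = 3650 mm.
Euler critical load P_cr = π²EI/L_e² = π²×108000×922800/3650² = 73830 N.
P_allow = P_cr/n = 73830/5 = 14770 N.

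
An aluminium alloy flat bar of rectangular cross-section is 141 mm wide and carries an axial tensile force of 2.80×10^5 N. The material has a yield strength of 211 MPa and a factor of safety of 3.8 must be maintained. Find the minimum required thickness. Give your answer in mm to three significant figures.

t = 35.8 mm

σ_allow = 211/3.8 = 55.53 MPa.
Required area A = F/σ_allow = 280000/55.53 = 5043 mm².
t = A/w = 5043/141 = 35.76 mm.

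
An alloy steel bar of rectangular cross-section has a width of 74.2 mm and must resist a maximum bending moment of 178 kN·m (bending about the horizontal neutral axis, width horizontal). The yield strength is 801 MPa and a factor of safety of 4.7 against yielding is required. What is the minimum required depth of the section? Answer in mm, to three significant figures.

h = 291 mm

σ_allow = 801/4.7 = 170.4 MPa.
For a rectangular section σ = 6M/(bh²), so h² = 6M/(b σ_allow) = 6×1.7800×10^8/(74.2×170.4) = 84460 mm².
h = 290.6 mm.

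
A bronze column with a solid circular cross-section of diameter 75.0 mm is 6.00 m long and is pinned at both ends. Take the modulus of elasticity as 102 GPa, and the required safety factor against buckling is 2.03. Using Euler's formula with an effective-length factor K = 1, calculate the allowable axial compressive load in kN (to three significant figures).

I = πd⁴/64 = π×75.0⁴/64 = 1.553×10^6 mm⁴.
Effective length L_e = KL = 1×6.00 m = 6000 mm.
Euler critical load P_cr = π²EI/L_e² = π²×102000×1.553×10^6/6000² = 43430 N.
P_allow = P_cr/n = 43430/2.03 = 21400 N.

P_allow = 21.4 kN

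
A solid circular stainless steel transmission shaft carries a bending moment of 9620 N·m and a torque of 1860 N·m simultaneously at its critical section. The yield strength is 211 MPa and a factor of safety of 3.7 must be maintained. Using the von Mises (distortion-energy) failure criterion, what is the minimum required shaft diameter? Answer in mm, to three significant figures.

d = 120 mm

σ_allow = σ_y/n = 211/3.7 = 57.03 MPa.
For a solid shaft σ_b = 32M/(πd³) and τ = 16T/(πd³), so the von Mises stress is σ' = (16/πd³)·√(4M²+3T²).
√(4M²+3T²) = √(4×(9.620×10^6)² + 3×(1.860×10^6)²) = 1.951×10^7 N·mm.
d³ = 16×1.951×10^7/(π×57.03) = 1.742×10^6 mm³.
d = 120.3 mm.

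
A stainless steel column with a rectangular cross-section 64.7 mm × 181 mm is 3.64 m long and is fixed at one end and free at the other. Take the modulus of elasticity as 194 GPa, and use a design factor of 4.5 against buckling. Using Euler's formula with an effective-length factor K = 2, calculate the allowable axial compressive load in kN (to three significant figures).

Buckling occurs about the weak axis: I_min = h·b³/12 = 181×64.7³/12 = 4.085×10^6 mm⁴ (b = 64.7 mm is the smaller dimension).
Effective length L_e = KL = 2×3.64 m = 7280 mm.
Euler critical load P_cr = π²EI/L_e² = π²×194000×4.085×10^6/7280² = 147600 N.
P_allow = P_cr/n = 147600/4.5 = 32800 N.

P_allow = 32.8 kN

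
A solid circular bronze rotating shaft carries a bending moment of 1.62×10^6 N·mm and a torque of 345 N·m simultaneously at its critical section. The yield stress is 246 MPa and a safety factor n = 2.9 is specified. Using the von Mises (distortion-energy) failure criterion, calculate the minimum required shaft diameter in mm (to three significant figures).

σ_allow = σ_y/n = 246/2.9 = 84.83 MPa.
For a solid shaft σ_b = 32M/(πd³) and τ = 16T/(πd³), so the von Mises stress is σ' = (16/πd³)·√(4M²+3T²).
√(4M²+3T²) = √(4×(1.620×10^6)² + 3×(345000)²) = 3.295×10^6 N·mm.
d³ = 16×3.295×10^6/(π×84.83) = 197800 mm³.
d = 58.27 mm.

d = 58.3 mm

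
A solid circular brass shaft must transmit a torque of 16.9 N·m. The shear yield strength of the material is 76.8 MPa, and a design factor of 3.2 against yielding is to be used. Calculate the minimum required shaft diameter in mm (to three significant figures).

d = 15.3 mm

Allowable shear stress τ_allow = 76.8/3.2 = 24.00 MPa.
For a solid shaft τ = 16T/(πd³), so d³ = 16T/(π τ_allow) = 16×16900/(π×24.00) = 3586 mm³.
d = (3586)^(1/3) = 15.31 mm.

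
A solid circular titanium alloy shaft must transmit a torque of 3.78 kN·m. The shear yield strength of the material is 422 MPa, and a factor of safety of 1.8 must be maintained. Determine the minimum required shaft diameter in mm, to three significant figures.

d = 43.5 mm

Allowable shear stress τ_allow = 422/1.8 = 234.4 MPa.
For a solid shaft τ = 16T/(πd³), so d³ = 16T/(π τ_allow) = 16×3780000/(π×234.4) = 82110 mm³.
d = (82110)^(1/3) = 43.47 mm.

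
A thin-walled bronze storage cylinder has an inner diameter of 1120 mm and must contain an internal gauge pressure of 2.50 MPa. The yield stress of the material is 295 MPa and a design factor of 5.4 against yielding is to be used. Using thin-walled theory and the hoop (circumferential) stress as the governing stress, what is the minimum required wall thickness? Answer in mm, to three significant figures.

σ_allow = 295/5.4 = 54.63 MPa.
Hoop stress σ_h = pD/(2t), so t = pD/(2σ_allow) = 2.50×1120/(2×54.63) = 25.63 mm.

t = 25.6 mm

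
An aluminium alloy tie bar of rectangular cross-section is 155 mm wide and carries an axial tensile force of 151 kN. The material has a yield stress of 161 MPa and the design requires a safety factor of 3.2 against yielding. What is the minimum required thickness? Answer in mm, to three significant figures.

t = 19.4 mm

σ_allow = 161/3.2 = 50.31 MPa.
Required area A = F/σ_allow = 151000/50.31 = 3001 mm².
t = A/w = 3001/155 = 19.36 mm.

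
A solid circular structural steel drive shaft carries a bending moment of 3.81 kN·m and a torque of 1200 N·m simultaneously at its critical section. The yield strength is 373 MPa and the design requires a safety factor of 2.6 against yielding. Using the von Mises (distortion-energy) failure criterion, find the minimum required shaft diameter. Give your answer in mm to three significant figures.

σ_allow = σ_y/n = 373/2.6 = 143.5 MPa.
For a solid shaft σ_b = 32M/(πd³) and τ = 16T/(πd³), so the von Mises stress is σ' = (16/πd³)·√(4M²+3T²).
√(4M²+3T²) = √(4×(3.810×10^6)² + 3×(1.200×10^6)²) = 7.898×10^6 N·mm.
d³ = 16×7.898×10^6/(π×143.5) = 280400 mm³.
d = 65.45 mm.

d = 65.5 mm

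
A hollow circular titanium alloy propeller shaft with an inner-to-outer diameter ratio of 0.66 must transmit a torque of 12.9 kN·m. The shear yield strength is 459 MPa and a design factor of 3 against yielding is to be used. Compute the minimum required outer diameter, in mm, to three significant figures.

d_o = 80.9 mm

τ_allow = 459/3 = 153.0 MPa.
For a hollow shaft τ = 16T/[πd_o³(1−k⁴)] with k = 0.66, so 1−k⁴ = 0.8103.
d_o³ = 16T/[π τ_allow (1−k⁴)] = 16×1.2900×10^7/(π×153.0×0.8103) = 530000 mm³.
d_o = 80.92 mm.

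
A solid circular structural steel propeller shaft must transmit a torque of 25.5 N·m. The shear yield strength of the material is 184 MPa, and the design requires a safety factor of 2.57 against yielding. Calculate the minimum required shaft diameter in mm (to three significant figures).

d = 12.2 mm

Allowable shear stress τ_allow = 184/2.57 = 71.60 MPa.
For a solid shaft τ = 16T/(πd³), so d³ = 16T/(π τ_allow) = 16×25500/(π×71.60) = 1814 mm³.
d = (1814)^(1/3) = 12.20 mm.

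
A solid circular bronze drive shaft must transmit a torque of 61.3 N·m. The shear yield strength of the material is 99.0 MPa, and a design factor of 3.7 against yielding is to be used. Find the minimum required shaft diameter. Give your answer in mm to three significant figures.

Allowable shear stress τ_allow = 99.0/3.7 = 26.76 MPa.
For a solid shaft τ = 16T/(πd³), so d³ = 16T/(π τ_allow) = 16×61300/(π×26.76) = 11670 mm³.
d = (11670)^(1/3) = 22.68 mm.

d = 22.7 mm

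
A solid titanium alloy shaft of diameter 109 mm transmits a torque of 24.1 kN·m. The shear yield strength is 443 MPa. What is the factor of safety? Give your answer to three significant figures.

n = 4.67

τ = 16T/(πd³) = 16×2.4100×10^7/(π×109³) = 94.78 MPa.
n = τ_limit/τ = 443/94.78 = 4.674.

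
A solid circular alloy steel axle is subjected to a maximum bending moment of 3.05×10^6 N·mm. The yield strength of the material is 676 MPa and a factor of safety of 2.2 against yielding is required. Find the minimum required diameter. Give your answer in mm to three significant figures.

σ_allow = 676/2.2 = 307.3 MPa.
For a solid circular section σ = 32M/(πd³), so d³ = 32M/(π σ_allow) = 32×3050000/(π×307.3) = 101100 mm³.
d = 46.59 mm.

d = 46.6 mm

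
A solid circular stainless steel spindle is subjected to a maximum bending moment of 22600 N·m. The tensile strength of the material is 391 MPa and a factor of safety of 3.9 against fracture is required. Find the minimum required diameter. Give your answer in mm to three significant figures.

σ_allow = 391/3.9 = 100.3 MPa.
For a solid circular section σ = 32M/(πd³), so d³ = 32M/(π σ_allow) = 32×2.2600×10^7/(π×100.3) = 2.296×10^6 mm³.
d = 131.9 mm.

d = 132 mm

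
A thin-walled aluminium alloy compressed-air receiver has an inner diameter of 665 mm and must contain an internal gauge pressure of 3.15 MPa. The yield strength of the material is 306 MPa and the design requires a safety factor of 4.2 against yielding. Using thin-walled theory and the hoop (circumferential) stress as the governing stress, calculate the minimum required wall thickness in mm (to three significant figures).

t = 14.4 mm

σ_allow = 306/4.2 = 72.86 MPa.
Hoop stress σ_h = pD/(2t), so t = pD/(2σ_allow) = 3.15×665/(2×72.86) = 14.38 mm.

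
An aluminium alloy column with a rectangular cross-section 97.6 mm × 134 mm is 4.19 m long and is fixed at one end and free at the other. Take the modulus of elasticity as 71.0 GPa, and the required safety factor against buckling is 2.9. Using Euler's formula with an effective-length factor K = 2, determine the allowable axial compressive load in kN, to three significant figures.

P_allow = 35.7 kN

Buckling occurs about the weak axis: I_min = h·b³/12 = 134×97.6³/12 = 1.038×10^7 mm⁴ (b = 97.6 mm is the smaller dimension).
Effective length L_e = KL = 2×4.19 m = 8380 mm.
Euler critical load P_cr = π²EI/L_e² = π²×71000×1.038×10^7/8380² = 103600 N.
P_allow = P_cr/n = 103600/2.9 = 35720 N.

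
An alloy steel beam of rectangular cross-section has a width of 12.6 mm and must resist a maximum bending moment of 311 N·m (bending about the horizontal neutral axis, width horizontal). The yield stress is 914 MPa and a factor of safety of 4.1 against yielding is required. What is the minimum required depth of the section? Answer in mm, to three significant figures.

h = 25.8 mm

σ_allow = 914/4.1 = 222.9 MPa.
For a rectangular section σ = 6M/(bh²), so h² = 6M/(b σ_allow) = 6×311000/(12.6×222.9) = 664.3 mm².
h = 25.77 mm.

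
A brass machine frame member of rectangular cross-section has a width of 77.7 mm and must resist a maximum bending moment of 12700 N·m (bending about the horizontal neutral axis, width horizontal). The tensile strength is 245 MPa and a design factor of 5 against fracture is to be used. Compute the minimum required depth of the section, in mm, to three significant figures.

h = 141 mm

σ_allow = 245/5 = 49.00 MPa.
For a rectangular section σ = 6M/(bh²), so h² = 6M/(b σ_allow) = 6×1.2700×10^7/(77.7×49.00) = 20010 mm².
h = 141.5 mm.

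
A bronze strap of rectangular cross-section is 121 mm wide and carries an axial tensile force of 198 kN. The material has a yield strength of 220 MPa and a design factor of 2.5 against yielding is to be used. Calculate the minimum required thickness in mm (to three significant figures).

σ_allow = 220/2.5 = 88.00 MPa.
Required area A = F/σ_allow = 198000/88.00 = 2250 mm².
t = A/w = 2250/121 = 18.60 mm.

t = 18.6 mm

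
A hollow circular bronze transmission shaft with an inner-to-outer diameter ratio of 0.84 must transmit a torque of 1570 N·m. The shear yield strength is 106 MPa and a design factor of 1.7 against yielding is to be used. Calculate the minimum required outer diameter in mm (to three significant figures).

d_o = 63.4 mm

τ_allow = 106/1.7 = 62.35 MPa.
For a hollow shaft τ = 16T/[πd_o³(1−k⁴)] with k = 0.84, so 1−k⁴ = 0.5021.
d_o³ = 16T/[π τ_allow (1−k⁴)] = 16×1570000/(π×62.35×0.5021) = 255400 mm³.
d_o = 63.45 mm.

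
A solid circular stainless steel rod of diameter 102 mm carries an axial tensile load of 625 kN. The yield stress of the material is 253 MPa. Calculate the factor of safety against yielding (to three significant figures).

n = 3.31

A = πd²/4 = 8171 mm².
σ = F/A = 625000/8171 = 76.49 MPa.
n = 253/76.49 = 3.308.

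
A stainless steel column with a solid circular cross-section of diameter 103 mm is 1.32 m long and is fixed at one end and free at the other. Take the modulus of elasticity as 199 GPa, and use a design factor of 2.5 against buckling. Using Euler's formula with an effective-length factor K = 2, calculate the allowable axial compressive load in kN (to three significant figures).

P_allow = 623 kN

I = πd⁴/64 = π×103⁴/64 = 5.525×10^6 mm⁴.
Effective length L_e = KL = 2×1.32 m = 2640 mm.
Euler critical load P_cr = π²EI/L_e² = π²×199000×5.525×10^6/2640² = 1.557×10^6 N.
P_allow = P_cr/n = 1.557×10^6/2.5 = 622800 N.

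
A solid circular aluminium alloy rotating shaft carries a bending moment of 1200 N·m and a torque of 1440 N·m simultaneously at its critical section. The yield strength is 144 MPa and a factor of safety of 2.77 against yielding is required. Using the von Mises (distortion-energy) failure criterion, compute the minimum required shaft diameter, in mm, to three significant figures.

d = 69.7 mm

σ_allow = σ_y/n = 144/2.77 = 51.99 MPa.
For a solid shaft σ_b = 32M/(πd³) and τ = 16T/(πd³), so the von Mises stress is σ' = (16/πd³)·√(4M²+3T²).
√(4M²+3T²) = √(4×(1.200×10^6)² + 3×(1.440×10^6)²) = 3.461×10^6 N·mm.
d³ = 16×3.461×10^6/(π×51.99) = 339100 mm³.
d = 69.73 mm.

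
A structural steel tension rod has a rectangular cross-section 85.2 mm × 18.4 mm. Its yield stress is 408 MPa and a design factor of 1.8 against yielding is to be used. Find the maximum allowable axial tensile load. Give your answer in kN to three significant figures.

σ_allow = 408/1.8 = 226.7 MPa.
A = 85.2×18.4 = 1568 mm².
F_allow = σ_allow × A = 226.7×1568 = 355300 N.

F_allow = 355 kN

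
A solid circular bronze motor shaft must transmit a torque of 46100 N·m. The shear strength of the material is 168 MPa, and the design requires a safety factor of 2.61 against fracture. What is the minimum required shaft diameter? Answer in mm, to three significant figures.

Allowable shear stress τ_allow = 168/2.61 = 64.37 MPa.
For a solid shaft τ = 16T/(πd³), so d³ = 16T/(π τ_allow) = 16×4.6100×10^7/(π×64.37) = 3.648×10^6 mm³.
d = (3.648×10^6)^(1/3) = 153.9 mm.

d = 154 mm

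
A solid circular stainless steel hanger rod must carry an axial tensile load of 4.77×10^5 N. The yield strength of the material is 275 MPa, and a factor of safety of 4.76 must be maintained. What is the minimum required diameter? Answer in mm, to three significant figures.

Allowable stress σ_allow = 275/4.76 = 57.77 MPa.
Required area A = F/σ_allow = 477000/57.77 = 8256 mm².
A = πd²/4 → d = √(4A/π) = 102.5 mm.

d = 103 mm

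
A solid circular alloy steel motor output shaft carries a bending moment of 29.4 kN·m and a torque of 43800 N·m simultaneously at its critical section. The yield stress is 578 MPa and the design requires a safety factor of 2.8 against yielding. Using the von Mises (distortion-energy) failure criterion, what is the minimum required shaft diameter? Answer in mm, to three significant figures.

d = 133 mm

σ_allow = σ_y/n = 578/2.8 = 206.4 MPa.
For a solid shaft σ_b = 32M/(πd³) and τ = 16T/(πd³), so the von Mises stress is σ' = (16/πd³)·√(4M²+3T²).
√(4M²+3T²) = √(4×(2.940×10^7)² + 3×(4.380×10^7)²) = 9.598×10^7 N·mm.
d³ = 16×9.598×10^7/(π×206.4) = 2.368×10^6 mm³.
d = 133.3 mm.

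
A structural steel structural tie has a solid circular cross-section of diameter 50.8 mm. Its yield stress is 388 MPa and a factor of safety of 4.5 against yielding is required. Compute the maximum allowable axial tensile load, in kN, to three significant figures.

σ_allow = 388/4.5 = 86.22 MPa.
A = πd²/4 = π×50.8²/4 = 2027 mm².
F_allow = σ_allow × A = 86.22×2027 = 174800 N.

F_allow = 175 kN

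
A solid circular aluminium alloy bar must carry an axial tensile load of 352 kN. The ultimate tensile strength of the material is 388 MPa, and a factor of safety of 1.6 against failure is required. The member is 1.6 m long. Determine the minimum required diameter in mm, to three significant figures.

Allowable stress σ_allow = 388/1.6 = 242.5 MPa.
Required area A = F/σ_allow = 352000/242.5 = 1452 mm².
A = πd²/4 → d = √(4A/π) = 42.99 mm.

d = 43.0 mm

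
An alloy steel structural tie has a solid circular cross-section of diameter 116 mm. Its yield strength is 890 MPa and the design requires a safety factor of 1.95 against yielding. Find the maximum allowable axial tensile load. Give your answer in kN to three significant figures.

σ_allow = 890/1.95 = 456.4 MPa.
A = πd²/4 = π×116²/4 = 10570 mm².
F_allow = σ_allow × A = 456.4×10570 = 4.823×10^6 N.

F_allow = 4820 kN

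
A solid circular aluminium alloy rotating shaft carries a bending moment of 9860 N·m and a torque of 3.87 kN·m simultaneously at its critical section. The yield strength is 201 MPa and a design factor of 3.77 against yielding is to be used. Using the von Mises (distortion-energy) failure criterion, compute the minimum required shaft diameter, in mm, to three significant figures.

d = 126 mm

σ_allow = σ_y/n = 201/3.77 = 53.32 MPa.
For a solid shaft σ_b = 32M/(πd³) and τ = 16T/(πd³), so the von Mises stress is σ' = (16/πd³)·√(4M²+3T²).
√(4M²+3T²) = √(4×(9.860×10^6)² + 3×(3.870×10^6)²) = 2.083×10^7 N·mm.
d³ = 16×2.083×10^7/(π×53.32) = 1.990×10^6 mm³.
d = 125.8 mm.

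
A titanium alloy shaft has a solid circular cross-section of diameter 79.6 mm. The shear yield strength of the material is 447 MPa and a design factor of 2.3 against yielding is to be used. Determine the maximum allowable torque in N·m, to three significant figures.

τ_allow = 447/2.3 = 194.3 MPa.
For a solid shaft T_allow = τ_allow·πd³/16; πd³/16 = π×79.6³/16 = 99030 mm³.
T_allow = 194.3×99030 = 1.925×10^7 N·mm = 19250 N·m.

T_allow = 19200 N·m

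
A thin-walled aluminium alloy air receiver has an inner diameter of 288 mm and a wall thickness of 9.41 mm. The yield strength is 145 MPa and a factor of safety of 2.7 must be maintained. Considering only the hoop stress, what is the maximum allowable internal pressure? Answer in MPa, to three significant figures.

σ_allow = 145/2.7 = 53.70 MPa.
σ_h = pD/(2t) → p_allow = 2σ_allow t/D = 2×53.70×9.41/288 = 3.509 MPa.

p_allow = 3.51 MPa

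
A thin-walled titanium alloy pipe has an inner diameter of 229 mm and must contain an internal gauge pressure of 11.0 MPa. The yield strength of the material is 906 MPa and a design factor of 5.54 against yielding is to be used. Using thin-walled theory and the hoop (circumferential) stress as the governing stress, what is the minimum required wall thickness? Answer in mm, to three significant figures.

σ_allow = 906/5.54 = 163.5 MPa.
Hoop stress σ_h = pD/(2t), so t = pD/(2σ_allow) = 11.0×229/(2×163.5) = 7.702 mm.

t = 7.70 mm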